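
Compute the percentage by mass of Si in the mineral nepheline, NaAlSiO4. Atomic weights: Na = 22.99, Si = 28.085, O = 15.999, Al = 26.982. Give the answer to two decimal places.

Molar mass of NaAlSiO4: 1·22.99 + 1·26.982 + 1·28.085 + 4·15.999 = 142.053 g/mol.
Mass of Si per formula unit: 1 × 28.085 = 28.085 g.
Weight fraction Si = 28.085 / 142.053 = 0.1977.

19.77 wt%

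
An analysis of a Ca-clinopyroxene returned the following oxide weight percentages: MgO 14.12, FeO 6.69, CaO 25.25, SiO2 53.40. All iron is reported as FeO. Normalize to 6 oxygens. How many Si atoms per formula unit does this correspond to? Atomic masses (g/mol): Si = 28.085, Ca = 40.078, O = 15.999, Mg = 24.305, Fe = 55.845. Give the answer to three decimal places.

14.12 wt% MgO ÷ 40.304 g/mol = 0.35034 mol, giving 0.35034 Mg and 0.35034 O.
6.69 wt% FeO ÷ 71.844 g/mol = 0.09312 mol, giving 0.09312 Fe and 0.09312 O.
25.25 wt% CaO ÷ 56.077 g/mol = 0.45027 mol, giving 0.45027 Ca and 0.45027 O.
53.40 wt% SiO2 ÷ 60.083 g/mol = 0.88877 mol, giving 0.88877 Si and 1.77754 O.
Oxygen sums to 2.67127; scaling by 6/2.67127 = 2.24612 puts the formula on 6 O.
Si: 0.88877 × 2.24612 = 1.996 atoms per formula unit.

1.996 Si apfu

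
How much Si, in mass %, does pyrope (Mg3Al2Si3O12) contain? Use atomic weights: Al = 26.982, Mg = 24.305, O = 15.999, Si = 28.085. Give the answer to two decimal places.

Formula mass = 3*24.305 + 2*26.982 + 3*28.085 + 12*15.999 = 403.122 g/mol, of which 84.255 g is Si.
So Si makes up 84.255/403.122 = 0.2090 of the mass, i.e. 20.90%.

20.90 mass %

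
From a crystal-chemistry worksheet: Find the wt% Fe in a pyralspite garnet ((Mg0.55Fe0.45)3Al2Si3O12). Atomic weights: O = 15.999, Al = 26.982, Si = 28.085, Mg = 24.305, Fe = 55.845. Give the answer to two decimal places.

16.92 weight percent

Formula mass = 1.65·24.305 + 1.35·55.845 + 2·26.982 + 3·28.085 + 12·15.999 = 445.701 g/mol, of which 75.391 g is Fe.
So Fe makes up 75.391/445.701 = 0.1692 of the mass, i.e. 16.92%.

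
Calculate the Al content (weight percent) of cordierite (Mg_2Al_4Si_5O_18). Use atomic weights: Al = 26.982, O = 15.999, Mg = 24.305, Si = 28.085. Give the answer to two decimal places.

18.45 weight percent

M(Mg_2Al_4Si_5O_18) = 584.945 g/mol.
Al contributes 4 × 26.982 = 107.928 g per mole.
107.928/584.945 = 0.1845 → 18.45%.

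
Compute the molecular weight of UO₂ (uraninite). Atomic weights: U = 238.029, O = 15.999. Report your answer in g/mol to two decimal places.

The formula mass is the sum 1(238.029) + 2(15.999).

270.03 g/mol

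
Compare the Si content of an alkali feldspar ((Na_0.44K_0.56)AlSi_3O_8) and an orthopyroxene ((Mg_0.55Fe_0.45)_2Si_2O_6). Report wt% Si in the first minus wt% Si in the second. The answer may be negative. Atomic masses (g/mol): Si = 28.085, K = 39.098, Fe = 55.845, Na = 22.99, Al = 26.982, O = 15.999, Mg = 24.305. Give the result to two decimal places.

First mineral: 84.255 g Si in 271.239 g formula = 31.06 wt% Si.
Second mineral: 56.170 g Si in 229.160 g formula = 24.51 wt% Si.
31.06% − 24.51% gives a difference of 6.55 percentage points.

6.55 percentage points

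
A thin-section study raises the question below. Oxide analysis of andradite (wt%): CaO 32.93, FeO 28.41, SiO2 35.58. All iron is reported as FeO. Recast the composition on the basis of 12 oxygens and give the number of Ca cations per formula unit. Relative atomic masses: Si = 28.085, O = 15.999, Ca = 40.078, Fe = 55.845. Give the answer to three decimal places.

3.252 Ca apfu

CaO: 32.93/56.077 = 0.58723 mol → 0.58723 mol Ca, 0.58723 mol O.
FeO: 28.41/71.844 = 0.39544 mol → 0.39544 mol Fe, 0.39544 mol O.
SiO2: 35.58/60.083 = 0.59218 mol → 0.59218 mol Si, 1.18436 mol O.
Total oxygen = 2.16703 mol. Normalization factor = 12/2.16703 = 5.53753.
Ca per 12 O = 0.58723 × 5.53753 = 3.252.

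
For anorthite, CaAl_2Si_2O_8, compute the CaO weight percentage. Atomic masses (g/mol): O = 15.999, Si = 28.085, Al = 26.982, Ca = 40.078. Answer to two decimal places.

Formula mass = 278.204 g/mol.
1 Ca → 1.0000 mol CaO per formula unit; M(CaO) = 56.077, so CaO mass = 56.077 g.
56.077/278.204 × 100 = 20.16 wt%.

20.16 wt%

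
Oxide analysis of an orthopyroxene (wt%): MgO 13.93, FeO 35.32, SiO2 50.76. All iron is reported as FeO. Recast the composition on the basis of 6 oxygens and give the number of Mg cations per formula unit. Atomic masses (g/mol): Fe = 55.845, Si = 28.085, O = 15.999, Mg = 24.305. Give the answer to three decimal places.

MgO (M=40.304): mol = 0.34562; Mg = 0.34562, O = 0.34562.
FeO (M=71.844): mol = 0.49162; Fe = 0.49162, O = 0.49162.
SiO2 (M=60.083): mol = 0.84483; Si = 0.84483, O = 1.68966.
ΣO = 2.52690; factor = 6/ΣO = 2.37445.
Mg apfu = 0.34562 × 2.37445 = 0.821.

0.821 Mg apfu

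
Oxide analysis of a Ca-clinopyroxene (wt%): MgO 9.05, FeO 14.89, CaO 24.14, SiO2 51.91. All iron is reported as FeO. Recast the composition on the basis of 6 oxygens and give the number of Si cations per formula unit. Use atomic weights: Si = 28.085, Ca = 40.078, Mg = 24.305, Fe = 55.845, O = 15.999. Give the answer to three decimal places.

9.05 wt% MgO ÷ 40.304 g/mol = 0.22454 mol, giving 0.22454 Mg and 0.22454 O.
14.89 wt% FeO ÷ 71.844 g/mol = 0.20725 mol, giving 0.20725 Fe and 0.20725 O.
24.14 wt% CaO ÷ 56.077 g/mol = 0.43048 mol, giving 0.43048 Ca and 0.43048 O.
51.91 wt% SiO2 ÷ 60.083 g/mol = 0.86397 mol, giving 0.86397 Si and 1.72794 O.
Oxygen sums to 2.59021; scaling by 6/2.59021 = 2.31641 puts the formula on 6 O.
Si: 0.86397 × 2.31641 = 2.001 atoms per formula unit.

2.001 Si apfu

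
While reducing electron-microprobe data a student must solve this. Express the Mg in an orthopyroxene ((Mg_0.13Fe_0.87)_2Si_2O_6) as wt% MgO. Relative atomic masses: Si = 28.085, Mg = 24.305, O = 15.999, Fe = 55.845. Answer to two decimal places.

M((Mg_0.13Fe_0.87)_2Si_2O_6) = 255.654 g/mol; M(MgO) = 40.304 g/mol.
Moles MgO per formula unit = 0.26 Mg ÷ 1 = 0.2600.
MgO fraction = (0.2600 × 40.304) / 255.654 = 10.479/255.654 = 0.0410.

4.10 wt%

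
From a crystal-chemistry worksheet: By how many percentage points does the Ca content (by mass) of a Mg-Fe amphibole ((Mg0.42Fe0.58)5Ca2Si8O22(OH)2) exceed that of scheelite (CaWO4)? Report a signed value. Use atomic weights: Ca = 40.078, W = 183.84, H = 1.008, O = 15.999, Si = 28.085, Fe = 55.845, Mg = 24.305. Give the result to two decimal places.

First mineral: 80.156 g Ca in 903.819 g formula = 8.87 wt% Ca.
Second mineral: 40.078 g Ca in 287.914 g formula = 13.92 wt% Ca.
8.87% − 13.92% gives a difference of -5.05 percentage points.

-5.05 percentage points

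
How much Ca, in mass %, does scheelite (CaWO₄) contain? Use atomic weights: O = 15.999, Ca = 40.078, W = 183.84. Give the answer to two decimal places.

M(CaWO₄) = 287.914 g/mol.
Ca contributes 1 × 40.078 = 40.078 g per mole.
40.078/287.914 = 0.1392 → 13.92%.

13.92 mass %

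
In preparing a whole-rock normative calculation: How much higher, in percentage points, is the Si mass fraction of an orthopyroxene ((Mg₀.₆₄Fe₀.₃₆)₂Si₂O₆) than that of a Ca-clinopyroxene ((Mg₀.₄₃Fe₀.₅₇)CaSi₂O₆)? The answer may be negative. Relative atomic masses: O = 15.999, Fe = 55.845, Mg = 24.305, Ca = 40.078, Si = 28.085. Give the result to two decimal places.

1.18 percentage points

Si in (Mg₀.₆₄Fe₀.₃₆)₂Si₂O₆: molar mass 223.483 g/mol; 2×28.085 = 56.170 g → 25.13 wt%.
Si in (Mg₀.₄₃Fe₀.₅₇)CaSi₂O₆: molar mass 234.525 g/mol; 2×28.085 = 56.170 g → 23.95 wt%.
Difference = 25.13 − 23.95 = 1.18 percentage points.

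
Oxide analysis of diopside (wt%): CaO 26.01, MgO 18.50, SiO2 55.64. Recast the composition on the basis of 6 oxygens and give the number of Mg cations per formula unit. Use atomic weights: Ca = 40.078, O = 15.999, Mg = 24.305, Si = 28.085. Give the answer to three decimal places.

CaO (M=56.077): mol = 0.46383; Ca = 0.46383, O = 0.46383.
MgO (M=40.304): mol = 0.45901; Mg = 0.45901, O = 0.45901.
SiO2 (M=60.083): mol = 0.92605; Si = 0.92605, O = 1.85210.
ΣO = 2.77494; factor = 6/ΣO = 2.16221.
Mg apfu = 0.45901 × 2.16221 = 0.992.

0.992 Mg apfu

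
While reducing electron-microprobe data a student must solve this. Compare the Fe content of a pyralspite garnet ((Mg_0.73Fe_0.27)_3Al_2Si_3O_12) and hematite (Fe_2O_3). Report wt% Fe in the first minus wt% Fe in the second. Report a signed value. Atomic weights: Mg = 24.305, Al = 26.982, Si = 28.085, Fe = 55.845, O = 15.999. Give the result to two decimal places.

-59.39 percentage points

Fe in (Mg_0.73Fe_0.27)_3Al_2Si_3O_12: molar mass 428.669 g/mol; 0.81×55.845 = 45.234 g → 10.55 wt%.
Fe in Fe_2O_3: molar mass 159.687 g/mol; 2×55.845 = 111.690 g → 69.94 wt%.
Difference = 10.55 − 69.94 = -59.39 percentage points.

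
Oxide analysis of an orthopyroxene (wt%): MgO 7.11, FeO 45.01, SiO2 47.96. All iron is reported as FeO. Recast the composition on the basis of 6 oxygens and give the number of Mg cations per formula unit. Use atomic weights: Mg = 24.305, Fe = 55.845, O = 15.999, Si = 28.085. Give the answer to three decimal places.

7.11 wt% MgO ÷ 40.304 g/mol = 0.17641 mol, giving 0.17641 Mg and 0.17641 O.
45.01 wt% FeO ÷ 71.844 g/mol = 0.62650 mol, giving 0.62650 Fe and 0.62650 O.
47.96 wt% SiO2 ÷ 60.083 g/mol = 0.79823 mol, giving 0.79823 Si and 1.59646 O.
Oxygen sums to 2.39937; scaling by 6/2.39937 = 2.50066 puts the formula on 6 O.
Mg: 0.17641 × 2.50066 = 0.441 atoms per formula unit.

0.441 Mg apfu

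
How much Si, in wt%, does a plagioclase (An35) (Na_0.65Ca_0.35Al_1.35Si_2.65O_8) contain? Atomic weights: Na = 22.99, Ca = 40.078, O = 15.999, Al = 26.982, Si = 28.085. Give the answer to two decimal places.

27.79 wt%

Formula mass = 0.65*22.99 + 0.35*40.078 + 1.35*26.982 + 2.65*28.085 + 8*15.999 = 267.814 g/mol, of which 74.425 g is Si.
So Si makes up 74.425/267.814 = 0.2779 of the mass, i.e. 27.79%.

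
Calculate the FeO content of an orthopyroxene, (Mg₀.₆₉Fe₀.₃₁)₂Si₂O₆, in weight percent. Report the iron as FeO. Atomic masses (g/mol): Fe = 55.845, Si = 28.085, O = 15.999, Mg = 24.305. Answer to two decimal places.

M((Mg₀.₆₉Fe₀.₃₁)₂Si₂O₆) = 220.329 g/mol; M(FeO) = 71.844 g/mol.
Moles FeO per formula unit = 0.62 Fe ÷ 1 = 0.6200.
FeO fraction = (0.6200 × 71.844) / 220.329 = 44.543/220.329 = 0.2022.

20.22 wt%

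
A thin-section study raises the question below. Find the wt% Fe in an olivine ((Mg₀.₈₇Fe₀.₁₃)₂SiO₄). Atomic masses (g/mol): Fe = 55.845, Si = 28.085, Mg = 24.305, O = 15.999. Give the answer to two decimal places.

M((Mg₀.₈₇Fe₀.₁₃)₂SiO₄) = 148.891 g/mol.
Fe contributes 0.26 × 55.845 = 14.520 g per mole.
14.520/148.891 = 0.0975 → 9.75%.

9.75 weight percent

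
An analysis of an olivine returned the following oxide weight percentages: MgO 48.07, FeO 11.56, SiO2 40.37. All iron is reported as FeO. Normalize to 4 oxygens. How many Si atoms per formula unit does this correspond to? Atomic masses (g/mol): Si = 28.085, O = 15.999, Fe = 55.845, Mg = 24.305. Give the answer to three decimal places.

48.07 wt% MgO ÷ 40.304 g/mol = 1.19269 mol, giving 1.19269 Mg and 1.19269 O.
11.56 wt% FeO ÷ 71.844 g/mol = 0.16090 mol, giving 0.16090 Fe and 0.16090 O.
40.37 wt% SiO2 ÷ 60.083 g/mol = 0.67190 mol, giving 0.67190 Si and 1.34380 O.
Oxygen sums to 2.69739; scaling by 4/2.69739 = 1.48291 puts the formula on 4 O.
Si: 0.67190 × 1.48291 = 0.996 atoms per formula unit.

0.996 Si apfu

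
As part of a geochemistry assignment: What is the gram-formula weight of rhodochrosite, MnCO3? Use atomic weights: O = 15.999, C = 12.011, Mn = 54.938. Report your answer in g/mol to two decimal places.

114.95 g/mol

The formula mass is the sum 1*54.938 + 1*12.011 + 3*15.999.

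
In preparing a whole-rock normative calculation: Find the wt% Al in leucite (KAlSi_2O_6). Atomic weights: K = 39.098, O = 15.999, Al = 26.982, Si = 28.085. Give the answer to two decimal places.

Molar mass of KAlSi_2O_6: 1×39.098 + 1×26.982 + 2×28.085 + 6×15.999 = 218.244 g/mol.
Mass of Al per formula unit: 1 × 26.982 = 26.982 g.
Weight fraction Al = 26.982 / 218.244 = 0.1236.

12.36 weight percent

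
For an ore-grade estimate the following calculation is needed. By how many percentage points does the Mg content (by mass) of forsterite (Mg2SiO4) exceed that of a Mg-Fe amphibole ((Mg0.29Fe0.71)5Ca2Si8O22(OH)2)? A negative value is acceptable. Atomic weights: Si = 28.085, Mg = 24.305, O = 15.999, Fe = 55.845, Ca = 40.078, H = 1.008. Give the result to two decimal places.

30.74 percentage points

Mg in Mg2SiO4: molar mass 140.691 g/mol; 2×24.305 = 48.610 g → 34.55 wt%.
Mg in (Mg0.29Fe0.71)5Ca2Si8O22(OH)2: molar mass 924.320 g/mol; 1.45×24.305 = 35.242 g → 3.81 wt%.
Difference = 34.55 − 3.81 = 30.74 percentage points.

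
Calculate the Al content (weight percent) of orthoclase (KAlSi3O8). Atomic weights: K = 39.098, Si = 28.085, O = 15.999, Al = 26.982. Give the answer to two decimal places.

Molar mass of KAlSi3O8: 1*39.098 + 1*26.982 + 3*28.085 + 8*15.999 = 278.327 g/mol.
Mass of Al per formula unit: 1 × 26.982 = 26.982 g.
Weight fraction Al = 26.982 / 278.327 = 0.0969.

9.69 weight percent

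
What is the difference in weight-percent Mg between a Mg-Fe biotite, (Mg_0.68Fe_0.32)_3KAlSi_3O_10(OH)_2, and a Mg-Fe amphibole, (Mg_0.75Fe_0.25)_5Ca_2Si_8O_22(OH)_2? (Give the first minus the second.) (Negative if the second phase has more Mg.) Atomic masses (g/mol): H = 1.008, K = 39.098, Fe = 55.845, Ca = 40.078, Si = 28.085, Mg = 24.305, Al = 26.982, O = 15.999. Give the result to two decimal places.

0.38 percentage points

First mineral: 49.582 g Mg in 447.532 g formula = 11.08 wt% Mg.
Second mineral: 91.144 g Mg in 851.778 g formula = 10.70 wt% Mg.
11.08% − 10.70% gives a difference of 0.38 percentage points.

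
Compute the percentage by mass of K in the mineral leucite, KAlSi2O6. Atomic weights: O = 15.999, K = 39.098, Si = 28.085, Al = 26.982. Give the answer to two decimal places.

Molar mass of KAlSi2O6: 1*39.098 + 1*26.982 + 2*28.085 + 6*15.999 = 218.244 g/mol.
Mass of K per formula unit: 1 × 39.098 = 39.098 g.
Weight fraction K = 39.098 / 218.244 = 0.1791.

17.91 weight percent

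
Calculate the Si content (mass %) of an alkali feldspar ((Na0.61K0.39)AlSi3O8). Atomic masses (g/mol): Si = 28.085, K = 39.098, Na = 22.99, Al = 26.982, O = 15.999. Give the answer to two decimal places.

31.38 mass %

M((Na0.61K0.39)AlSi3O8) = 268.501 g/mol.
Si contributes 3 × 28.085 = 84.255 g per mole.
84.255/268.501 = 0.3138 → 31.38%.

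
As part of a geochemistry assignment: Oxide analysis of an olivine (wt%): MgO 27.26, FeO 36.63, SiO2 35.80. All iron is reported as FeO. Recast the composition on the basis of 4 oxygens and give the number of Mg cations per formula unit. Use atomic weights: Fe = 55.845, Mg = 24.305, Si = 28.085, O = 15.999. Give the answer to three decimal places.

1.138 Mg apfu

27.26 wt% MgO ÷ 40.304 g/mol = 0.67636 mol, giving 0.67636 Mg and 0.67636 O.
36.63 wt% FeO ÷ 71.844 g/mol = 0.50985 mol, giving 0.50985 Fe and 0.50985 O.
35.80 wt% SiO2 ÷ 60.083 g/mol = 0.59584 mol, giving 0.59584 Si and 1.19168 O.
Oxygen sums to 2.37789; scaling by 4/2.37789 = 1.68216 puts the formula on 4 O.
Mg: 0.67636 × 1.68216 = 1.138 atoms per formula unit.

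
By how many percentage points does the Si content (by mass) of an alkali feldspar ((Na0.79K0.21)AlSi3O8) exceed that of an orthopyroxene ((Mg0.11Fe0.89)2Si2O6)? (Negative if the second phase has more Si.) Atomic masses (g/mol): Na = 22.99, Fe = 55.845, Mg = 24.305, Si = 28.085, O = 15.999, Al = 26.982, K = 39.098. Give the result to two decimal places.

9.86 percentage points

M((Na0.79K0.21)AlSi3O8) = 265.602 g/mol, so wt% Si = 84.255/265.602 × 100 = 31.72%.
M((Mg0.11Fe0.89)2Si2O6) = 256.915 g/mol, so wt% Si = 56.170/256.915 × 100 = 21.86%.
31.72 − 21.86 = 9.86 pp.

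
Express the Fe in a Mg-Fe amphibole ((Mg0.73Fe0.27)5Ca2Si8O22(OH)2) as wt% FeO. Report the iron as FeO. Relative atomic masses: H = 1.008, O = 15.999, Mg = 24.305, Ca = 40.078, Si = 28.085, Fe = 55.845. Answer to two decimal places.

11.34 wt%

Formula mass = 854.932 g/mol.
1.35 Fe → 1.3500 mol FeO per formula unit; M(FeO) = 71.844, so FeO mass = 96.989 g.
96.989/854.932 × 100 = 11.34 wt%.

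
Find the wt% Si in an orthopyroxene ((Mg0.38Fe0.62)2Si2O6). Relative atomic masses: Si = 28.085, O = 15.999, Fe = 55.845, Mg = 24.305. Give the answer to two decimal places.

23.42 wt%

Formula mass = 0.76*24.305 + 1.24*55.845 + 2*28.085 + 6*15.999 = 239.884 g/mol, of which 56.170 g is Si.
So Si makes up 56.170/239.884 = 0.2342 of the mass, i.e. 23.42%.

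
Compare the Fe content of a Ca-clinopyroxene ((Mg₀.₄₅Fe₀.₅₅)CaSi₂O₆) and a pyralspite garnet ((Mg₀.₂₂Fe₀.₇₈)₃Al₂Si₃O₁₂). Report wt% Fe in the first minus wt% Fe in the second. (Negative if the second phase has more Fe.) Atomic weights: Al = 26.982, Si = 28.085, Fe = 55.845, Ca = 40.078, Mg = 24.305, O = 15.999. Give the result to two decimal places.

-14.27 percentage points

M((Mg₀.₄₅Fe₀.₅₅)CaSi₂O₆) = 233.894 g/mol, so wt% Fe = 30.715/233.894 × 100 = 13.13%.
M((Mg₀.₂₂Fe₀.₇₈)₃Al₂Si₃O₁₂) = 476.926 g/mol, so wt% Fe = 130.677/476.926 × 100 = 27.40%.
13.13 − 27.40 = -14.27 pp.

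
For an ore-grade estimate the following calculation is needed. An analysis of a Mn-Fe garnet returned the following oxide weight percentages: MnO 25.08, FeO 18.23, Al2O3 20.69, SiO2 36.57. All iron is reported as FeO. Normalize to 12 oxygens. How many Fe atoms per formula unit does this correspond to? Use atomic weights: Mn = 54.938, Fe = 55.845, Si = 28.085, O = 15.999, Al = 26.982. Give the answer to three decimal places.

MnO (M=70.937): mol = 0.35355; Mn = 0.35355, O = 0.35355.
FeO (M=71.844): mol = 0.25374; Fe = 0.25374, O = 0.25374.
Al2O3 (M=101.961): mol = 0.20292; Al = 0.40584, O = 0.60876.
SiO2 (M=60.083): mol = 0.60866; Si = 0.60866, O = 1.21732.
ΣO = 2.43337; factor = 12/ΣO = 4.93143.
Fe apfu = 0.25374 × 4.93143 = 1.251.

1.251 Fe apfu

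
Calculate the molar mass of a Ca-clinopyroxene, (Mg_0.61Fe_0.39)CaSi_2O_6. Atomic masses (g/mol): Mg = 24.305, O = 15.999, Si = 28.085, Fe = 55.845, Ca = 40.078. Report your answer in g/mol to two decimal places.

228.85 g/mol

The formula mass is the sum 0.61(24.305) + 0.39(55.845) + 1(40.078) + 2(28.085) + 6(15.999).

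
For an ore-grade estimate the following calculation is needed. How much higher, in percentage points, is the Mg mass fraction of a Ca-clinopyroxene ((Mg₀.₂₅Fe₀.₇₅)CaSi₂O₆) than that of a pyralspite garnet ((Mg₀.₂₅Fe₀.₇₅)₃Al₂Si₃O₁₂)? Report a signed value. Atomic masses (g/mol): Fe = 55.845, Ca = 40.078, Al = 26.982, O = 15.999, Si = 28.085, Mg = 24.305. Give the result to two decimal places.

-1.32 percentage points

First mineral: 6.076 g Mg in 240.202 g formula = 2.53 wt% Mg.
Second mineral: 18.229 g Mg in 474.087 g formula = 3.85 wt% Mg.
2.53% − 3.85% gives a difference of -1.32 percentage points.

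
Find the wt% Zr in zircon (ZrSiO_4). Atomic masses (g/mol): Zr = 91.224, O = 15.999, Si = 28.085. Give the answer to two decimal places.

49.77 mass %

Molar mass of ZrSiO_4: 1*91.224 + 1*28.085 + 4*15.999 = 183.305 g/mol.
Mass of Zr per formula unit: 1 × 91.224 = 91.224 g.
Weight fraction Zr = 91.224 / 183.305 = 0.4977.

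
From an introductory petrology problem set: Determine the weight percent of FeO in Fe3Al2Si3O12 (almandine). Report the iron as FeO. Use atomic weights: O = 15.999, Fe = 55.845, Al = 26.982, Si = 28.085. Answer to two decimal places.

Molar mass of Fe3Al2Si3O12 = 3×55.845 + 2×26.982 + 3×28.085 + 12×15.999 = 497.742 g/mol.
Each formula unit contains 3 Fe, equivalent to 3/1 = 3.0000 mol FeO.
M(FeO) = 1×55.845 + 1×15.999 = 71.844 g/mol.
Mass of FeO per formula unit = 3.0000 × 71.844 = 215.532 g.
FeO wt% = 215.532 / 497.742 × 100 = 43.30%.

43.30 wt%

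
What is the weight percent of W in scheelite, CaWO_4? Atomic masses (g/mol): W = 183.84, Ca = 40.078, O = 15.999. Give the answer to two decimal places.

63.85 wt%

Molar mass of CaWO_4: 1*40.078 + 1*183.84 + 4*15.999 = 287.914 g/mol.
Mass of W per formula unit: 1 × 183.84 = 183.840 g.
Weight fraction W = 183.840 / 287.914 = 0.6385.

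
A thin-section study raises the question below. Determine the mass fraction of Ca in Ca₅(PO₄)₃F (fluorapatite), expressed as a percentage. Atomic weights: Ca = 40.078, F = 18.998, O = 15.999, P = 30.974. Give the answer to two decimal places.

39.74 mass %

M(Ca₅(PO₄)₃F) = 504.298 g/mol.
Ca contributes 5 × 40.078 = 200.390 g per mole.
200.390/504.298 = 0.3974 → 39.74%.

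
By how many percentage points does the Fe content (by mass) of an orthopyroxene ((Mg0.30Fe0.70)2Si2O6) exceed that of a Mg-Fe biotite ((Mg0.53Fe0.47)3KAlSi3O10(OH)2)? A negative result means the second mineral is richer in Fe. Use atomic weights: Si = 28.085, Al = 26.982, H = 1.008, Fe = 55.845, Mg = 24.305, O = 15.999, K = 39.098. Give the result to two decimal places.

14.87 percentage points

First mineral: 78.183 g Fe in 244.930 g formula = 31.92 wt% Fe.
Second mineral: 78.741 g Fe in 461.725 g formula = 17.05 wt% Fe.
31.92% − 17.05% gives a difference of 14.87 percentage points.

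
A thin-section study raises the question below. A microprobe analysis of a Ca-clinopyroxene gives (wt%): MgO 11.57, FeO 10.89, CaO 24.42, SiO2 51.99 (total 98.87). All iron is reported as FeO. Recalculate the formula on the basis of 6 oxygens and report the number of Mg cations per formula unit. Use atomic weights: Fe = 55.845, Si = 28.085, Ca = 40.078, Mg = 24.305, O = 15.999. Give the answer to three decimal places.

11.57 wt% MgO ÷ 40.304 g/mol = 0.28707 mol, giving 0.28707 Mg and 0.28707 O.
10.89 wt% FeO ÷ 71.844 g/mol = 0.15158 mol, giving 0.15158 Fe and 0.15158 O.
24.42 wt% CaO ÷ 56.077 g/mol = 0.43547 mol, giving 0.43547 Ca and 0.43547 O.
51.99 wt% SiO2 ÷ 60.083 g/mol = 0.86530 mol, giving 0.86530 Si and 1.73060 O.
Oxygen sums to 2.60472; scaling by 6/2.60472 = 2.30351 puts the formula on 6 O.
Mg: 0.28707 × 2.30351 = 0.661 atoms per formula unit.

0.661 Mg apfu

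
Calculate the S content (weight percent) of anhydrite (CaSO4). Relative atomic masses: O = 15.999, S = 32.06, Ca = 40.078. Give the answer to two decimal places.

23.55 weight percent

Molar mass of CaSO4: 1·40.078 + 1·32.06 + 4·15.999 = 136.134 g/mol.
Mass of S per formula unit: 1 × 32.06 = 32.060 g.
Weight fraction S = 32.060 / 136.134 = 0.2355.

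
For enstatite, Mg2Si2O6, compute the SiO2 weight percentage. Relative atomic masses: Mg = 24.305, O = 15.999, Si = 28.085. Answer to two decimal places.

59.85 wt%

M(Mg2Si2O6) = 200.774 g/mol; M(SiO2) = 60.083 g/mol.
Moles SiO2 per formula unit = 2 Si ÷ 1 = 2.0000.
SiO2 fraction = (2.0000 × 60.083) / 200.774 = 120.166/200.774 = 0.5985.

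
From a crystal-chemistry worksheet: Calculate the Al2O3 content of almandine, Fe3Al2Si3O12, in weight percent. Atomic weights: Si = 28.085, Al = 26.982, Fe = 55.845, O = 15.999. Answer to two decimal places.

20.48 wt%

Molar mass of Fe3Al2Si3O12 = 3*55.845 + 2*26.982 + 3*28.085 + 12*15.999 = 497.742 g/mol.
Each formula unit contains 2 Al, equivalent to 2/2 = 1.0000 mol Al2O3.
M(Al2O3) = 2×26.982 + 3×15.999 = 101.961 g/mol.
Mass of Al2O3 per formula unit = 1.0000 × 101.961 = 101.961 g.
Al2O3 wt% = 101.961 / 497.742 × 100 = 20.48%.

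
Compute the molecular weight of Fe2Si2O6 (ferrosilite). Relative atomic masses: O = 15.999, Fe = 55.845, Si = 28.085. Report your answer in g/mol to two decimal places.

The formula mass is the sum 2×55.845 + 2×28.085 + 6×15.999.

263.85 g/mol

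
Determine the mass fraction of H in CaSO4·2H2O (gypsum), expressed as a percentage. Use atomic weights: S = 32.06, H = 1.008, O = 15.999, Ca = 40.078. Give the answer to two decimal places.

2.34 mass %

M(CaSO4·2H2O) = 172.164 g/mol.
H contributes 4 × 1.008 = 4.032 g per mole.
4.032/172.164 = 0.0234 → 2.34%.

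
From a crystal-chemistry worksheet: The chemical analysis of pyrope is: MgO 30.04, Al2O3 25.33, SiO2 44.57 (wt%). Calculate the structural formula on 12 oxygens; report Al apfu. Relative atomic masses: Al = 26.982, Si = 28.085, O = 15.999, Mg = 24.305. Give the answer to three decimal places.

MgO: 30.04/40.304 = 0.74534 mol → 0.74534 mol Mg, 0.74534 mol O.
Al2O3: 25.33/101.961 = 0.24843 mol → 0.49686 mol Al, 0.74529 mol O.
SiO2: 44.57/60.083 = 0.74181 mol → 0.74181 mol Si, 1.48362 mol O.
Total oxygen = 2.97425 mol. Normalization factor = 12/2.97425 = 4.03463.
Al per 12 O = 0.49686 × 4.03463 = 2.005.

2.005 Al apfu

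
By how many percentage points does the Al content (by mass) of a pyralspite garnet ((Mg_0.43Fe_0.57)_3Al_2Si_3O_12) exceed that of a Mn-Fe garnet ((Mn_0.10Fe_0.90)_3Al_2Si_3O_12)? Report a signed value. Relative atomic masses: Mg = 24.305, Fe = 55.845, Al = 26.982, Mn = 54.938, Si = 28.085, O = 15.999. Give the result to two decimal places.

0.96 percentage points

Al in (Mg_0.43Fe_0.57)_3Al_2Si_3O_12: molar mass 457.055 g/mol; 2×26.982 = 53.964 g → 11.81 wt%.
Al in (Mn_0.10Fe_0.90)_3Al_2Si_3O_12: molar mass 497.470 g/mol; 2×26.982 = 53.964 g → 10.85 wt%.
Difference = 11.81 − 10.85 = 0.96 percentage points.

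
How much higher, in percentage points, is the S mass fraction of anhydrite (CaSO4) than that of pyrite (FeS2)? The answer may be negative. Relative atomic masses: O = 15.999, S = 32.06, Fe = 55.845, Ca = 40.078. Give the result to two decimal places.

-29.90 percentage points

First mineral: 32.060 g S in 136.134 g formula = 23.55 wt% S.
Second mineral: 64.120 g S in 119.965 g formula = 53.45 wt% S.
23.55% − 53.45% gives a difference of -29.90 percentage points.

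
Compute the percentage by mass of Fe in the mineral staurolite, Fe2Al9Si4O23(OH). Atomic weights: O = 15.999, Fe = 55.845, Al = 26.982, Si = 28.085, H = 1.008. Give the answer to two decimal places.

13.11 wt%

Formula mass = 2×55.845 + 9×26.982 + 4×28.085 + 24×15.999 + 1×1.008 = 851.852 g/mol, of which 111.690 g is Fe.
So Fe makes up 111.690/851.852 = 0.1311 of the mass, i.e. 13.11%.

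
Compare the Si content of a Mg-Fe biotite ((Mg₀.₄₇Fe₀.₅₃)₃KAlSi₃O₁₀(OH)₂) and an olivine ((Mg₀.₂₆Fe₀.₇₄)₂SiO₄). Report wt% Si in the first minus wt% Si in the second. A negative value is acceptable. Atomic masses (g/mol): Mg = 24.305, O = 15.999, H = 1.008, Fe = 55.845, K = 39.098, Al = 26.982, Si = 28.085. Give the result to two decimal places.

3.04 percentage points

First mineral: 84.255 g Si in 467.403 g formula = 18.03 wt% Si.
Second mineral: 28.085 g Si in 187.370 g formula = 14.99 wt% Si.
18.03% − 14.99% gives a difference of 3.04 percentage points.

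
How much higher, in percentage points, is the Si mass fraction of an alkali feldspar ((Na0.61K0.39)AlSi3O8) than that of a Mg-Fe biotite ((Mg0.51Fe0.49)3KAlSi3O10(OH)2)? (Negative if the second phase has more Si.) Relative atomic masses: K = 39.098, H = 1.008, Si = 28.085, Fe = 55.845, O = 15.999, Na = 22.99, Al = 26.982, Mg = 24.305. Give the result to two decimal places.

First mineral: 84.255 g Si in 268.501 g formula = 31.38 wt% Si.
Second mineral: 84.255 g Si in 463.618 g formula = 18.17 wt% Si.
31.38% − 18.17% gives a difference of 13.21 percentage points.

13.21 percentage points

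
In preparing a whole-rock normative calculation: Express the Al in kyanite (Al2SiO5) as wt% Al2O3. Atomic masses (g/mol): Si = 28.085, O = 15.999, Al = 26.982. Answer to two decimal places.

M(Al2SiO5) = 162.044 g/mol; M(Al2O3) = 101.961 g/mol.
Moles Al2O3 per formula unit = 2 Al ÷ 2 = 1.0000.
Al2O3 fraction = (1.0000 × 101.961) / 162.044 = 101.961/162.044 = 0.6292.

62.92 wt%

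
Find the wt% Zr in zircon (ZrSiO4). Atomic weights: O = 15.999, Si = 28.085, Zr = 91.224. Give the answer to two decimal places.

M(ZrSiO4) = 183.305 g/mol.
Zr contributes 1 × 91.224 = 91.224 g per mole.
91.224/183.305 = 0.4977 → 49.77%.

49.77 wt%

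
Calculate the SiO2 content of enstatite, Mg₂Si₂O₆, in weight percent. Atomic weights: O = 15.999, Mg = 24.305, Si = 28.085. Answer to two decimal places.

59.85 wt%

Molar mass of Mg₂Si₂O₆ = 2*24.305 + 2*28.085 + 6*15.999 = 200.774 g/mol.
Each formula unit contains 2 Si, equivalent to 2/1 = 2.0000 mol SiO2.
M(SiO2) = 1×28.085 + 2×15.999 = 60.083 g/mol.
Mass of SiO2 per formula unit = 2.0000 × 60.083 = 120.166 g.
SiO2 wt% = 120.166 / 200.774 × 100 = 59.85%.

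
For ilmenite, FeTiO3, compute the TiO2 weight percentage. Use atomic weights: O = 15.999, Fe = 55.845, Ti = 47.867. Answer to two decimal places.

52.64 wt%

M(FeTiO3) = 151.709 g/mol; M(TiO2) = 79.865 g/mol.
Moles TiO2 per formula unit = 1 Ti ÷ 1 = 1.0000.
TiO2 fraction = (1.0000 × 79.865) / 151.709 = 79.865/151.709 = 0.5264.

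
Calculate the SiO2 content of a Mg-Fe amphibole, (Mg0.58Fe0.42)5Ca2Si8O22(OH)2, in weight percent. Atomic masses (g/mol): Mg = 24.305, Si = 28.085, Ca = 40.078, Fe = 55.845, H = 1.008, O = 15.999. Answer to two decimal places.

Formula mass = 878.587 g/mol.
8 Si → 8.0000 mol SiO2 per formula unit; M(SiO2) = 60.083, so SiO2 mass = 480.664 g.
480.664/878.587 × 100 = 54.71 wt%.

54.71 wt%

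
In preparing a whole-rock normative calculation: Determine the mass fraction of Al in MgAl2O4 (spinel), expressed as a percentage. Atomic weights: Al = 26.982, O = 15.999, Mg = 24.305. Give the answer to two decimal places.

37.93 weight percent

Formula mass = 1·24.305 + 2·26.982 + 4·15.999 = 142.265 g/mol, of which 53.964 g is Al.
So Al makes up 53.964/142.265 = 0.3793 of the mass, i.e. 37.93%.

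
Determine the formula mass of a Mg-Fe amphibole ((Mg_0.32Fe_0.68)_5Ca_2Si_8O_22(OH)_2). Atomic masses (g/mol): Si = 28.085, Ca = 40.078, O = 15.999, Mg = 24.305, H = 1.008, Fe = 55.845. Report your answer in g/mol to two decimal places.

The formula mass is the sum 1.60·24.305 + 3.40·55.845 + 2·40.078 + 8·28.085 + 24·15.999 + 2·1.008.

919.59 g/mol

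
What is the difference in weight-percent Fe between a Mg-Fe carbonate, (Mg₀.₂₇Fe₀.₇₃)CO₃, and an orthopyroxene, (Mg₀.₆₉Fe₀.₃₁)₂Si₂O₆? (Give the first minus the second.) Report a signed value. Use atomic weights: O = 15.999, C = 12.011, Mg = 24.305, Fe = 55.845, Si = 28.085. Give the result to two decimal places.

M((Mg₀.₂₇Fe₀.₇₃)CO₃) = 107.337 g/mol, so wt% Fe = 40.767/107.337 × 100 = 37.98%.
M((Mg₀.₆₉Fe₀.₃₁)₂Si₂O₆) = 220.329 g/mol, so wt% Fe = 34.624/220.329 × 100 = 15.71%.
37.98 − 15.71 = 22.27 pp.

22.27 percentage points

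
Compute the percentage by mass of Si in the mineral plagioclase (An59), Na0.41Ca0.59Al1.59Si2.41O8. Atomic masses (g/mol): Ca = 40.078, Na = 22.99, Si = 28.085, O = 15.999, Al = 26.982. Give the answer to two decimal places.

M(Na0.41Ca0.59Al1.59Si2.41O8) = 271.650 g/mol.
Si contributes 2.41 × 28.085 = 67.685 g per mole.
67.685/271.650 = 0.2492 → 24.92%.

24.92 weight percent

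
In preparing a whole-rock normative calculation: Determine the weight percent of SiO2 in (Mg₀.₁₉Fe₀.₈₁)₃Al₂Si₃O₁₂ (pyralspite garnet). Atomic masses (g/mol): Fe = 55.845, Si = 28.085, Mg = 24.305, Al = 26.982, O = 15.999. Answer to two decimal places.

Molar mass of (Mg₀.₁₉Fe₀.₈₁)₃Al₂Si₃O₁₂ = 0.57*24.305 + 2.43*55.845 + 2*26.982 + 3*28.085 + 12*15.999 = 479.764 g/mol.
Each formula unit contains 3 Si, equivalent to 3/1 = 3.0000 mol SiO2.
M(SiO2) = 1×28.085 + 2×15.999 = 60.083 g/mol.
Mass of SiO2 per formula unit = 3.0000 × 60.083 = 180.249 g.
SiO2 wt% = 180.249 / 479.764 × 100 = 37.57%.

37.57 wt%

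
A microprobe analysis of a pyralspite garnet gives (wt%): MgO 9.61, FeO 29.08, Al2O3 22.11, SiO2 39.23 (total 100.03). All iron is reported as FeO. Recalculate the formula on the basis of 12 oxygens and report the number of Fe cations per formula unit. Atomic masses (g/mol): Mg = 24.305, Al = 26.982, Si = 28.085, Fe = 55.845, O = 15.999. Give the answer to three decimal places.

1.868 Fe apfu

MgO (M=40.304): mol = 0.23844; Mg = 0.23844, O = 0.23844.
FeO (M=71.844): mol = 0.40477; Fe = 0.40477, O = 0.40477.
Al2O3 (M=101.961): mol = 0.21685; Al = 0.43370, O = 0.65055.
SiO2 (M=60.083): mol = 0.65293; Si = 0.65293, O = 1.30586.
ΣO = 2.59962; factor = 12/ΣO = 4.61606.
Fe apfu = 0.40477 × 4.61606 = 1.868.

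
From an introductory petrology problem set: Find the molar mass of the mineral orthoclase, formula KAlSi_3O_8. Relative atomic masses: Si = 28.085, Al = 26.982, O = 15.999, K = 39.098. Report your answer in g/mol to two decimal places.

The formula mass is the sum 1×39.098 + 1×26.982 + 3×28.085 + 8×15.999.

278.33 g/mol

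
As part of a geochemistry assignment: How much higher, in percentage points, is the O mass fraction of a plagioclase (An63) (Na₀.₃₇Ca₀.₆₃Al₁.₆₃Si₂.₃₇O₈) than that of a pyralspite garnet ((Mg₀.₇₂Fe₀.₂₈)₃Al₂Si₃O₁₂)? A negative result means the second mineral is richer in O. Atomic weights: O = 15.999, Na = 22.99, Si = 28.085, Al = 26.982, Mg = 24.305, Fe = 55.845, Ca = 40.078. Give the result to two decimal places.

M(Na₀.₃₇Ca₀.₆₃Al₁.₆₃Si₂.₃₇O₈) = 272.290 g/mol, so wt% O = 127.992/272.290 × 100 = 47.01%.
M((Mg₀.₇₂Fe₀.₂₈)₃Al₂Si₃O₁₂) = 429.616 g/mol, so wt% O = 191.988/429.616 × 100 = 44.69%.
47.01 − 44.69 = 2.32 pp.

2.32 percentage points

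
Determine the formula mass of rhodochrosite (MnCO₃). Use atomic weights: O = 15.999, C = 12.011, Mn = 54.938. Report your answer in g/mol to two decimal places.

114.95 g/mol

The formula mass is the sum 1·54.938 + 1·12.011 + 3·15.999.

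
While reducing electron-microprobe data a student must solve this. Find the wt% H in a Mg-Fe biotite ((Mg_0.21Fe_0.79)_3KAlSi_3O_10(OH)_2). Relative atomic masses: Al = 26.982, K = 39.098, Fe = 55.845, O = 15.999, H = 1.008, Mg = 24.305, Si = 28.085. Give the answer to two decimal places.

0.41 weight percent

Molar mass of (Mg_0.21Fe_0.79)_3KAlSi_3O_10(OH)_2: 0.63*24.305 + 2.37*55.845 + 1*39.098 + 1*26.982 + 3*28.085 + 12*15.999 + 2*1.008 = 492.004 g/mol.
Mass of H per formula unit: 2 × 1.008 = 2.016 g.
Weight fraction H = 2.016 / 492.004 = 0.0041.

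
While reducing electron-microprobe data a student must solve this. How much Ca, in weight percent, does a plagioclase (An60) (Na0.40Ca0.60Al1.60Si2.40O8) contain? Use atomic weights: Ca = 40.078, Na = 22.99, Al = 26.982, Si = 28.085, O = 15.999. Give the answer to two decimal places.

Formula mass = 0.40*22.99 + 0.60*40.078 + 1.60*26.982 + 2.40*28.085 + 8*15.999 = 271.810 g/mol, of which 24.047 g is Ca.
So Ca makes up 24.047/271.810 = 0.0885 of the mass, i.e. 8.85%.

8.85 weight percent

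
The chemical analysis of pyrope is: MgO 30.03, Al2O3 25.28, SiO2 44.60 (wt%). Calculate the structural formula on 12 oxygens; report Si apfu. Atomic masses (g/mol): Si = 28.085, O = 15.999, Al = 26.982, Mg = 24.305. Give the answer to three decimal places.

MgO (M=40.304): mol = 0.74509; Mg = 0.74509, O = 0.74509.
Al2O3 (M=101.961): mol = 0.24794; Al = 0.49588, O = 0.74382.
SiO2 (M=60.083): mol = 0.74231; Si = 0.74231, O = 1.48462.
ΣO = 2.97353; factor = 12/ΣO = 4.03561.
Si apfu = 0.74231 × 4.03561 = 2.996.

2.996 Si apfu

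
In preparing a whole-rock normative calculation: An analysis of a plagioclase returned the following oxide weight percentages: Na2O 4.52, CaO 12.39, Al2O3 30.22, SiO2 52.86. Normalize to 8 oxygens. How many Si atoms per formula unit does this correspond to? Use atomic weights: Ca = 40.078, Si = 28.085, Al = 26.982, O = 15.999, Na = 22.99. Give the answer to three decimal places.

Na2O: 4.52/61.979 = 0.07293 mol → 0.14586 mol Na, 0.07293 mol O.
CaO: 12.39/56.077 = 0.22095 mol → 0.22095 mol Ca, 0.22095 mol O.
Al2O3: 30.22/101.961 = 0.29639 mol → 0.59278 mol Al, 0.88917 mol O.
SiO2: 52.86/60.083 = 0.87978 mol → 0.87978 mol Si, 1.75956 mol O.
Total oxygen = 2.94261 mol. Normalization factor = 8/2.94261 = 2.71867.
Si per 8 O = 0.87978 × 2.71867 = 2.392.

2.392 Si apfu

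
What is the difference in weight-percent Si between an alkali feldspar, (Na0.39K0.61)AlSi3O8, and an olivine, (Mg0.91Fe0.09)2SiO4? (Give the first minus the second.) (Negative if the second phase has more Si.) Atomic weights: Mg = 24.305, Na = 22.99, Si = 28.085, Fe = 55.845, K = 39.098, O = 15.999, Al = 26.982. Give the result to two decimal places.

11.78 percentage points

Si in (Na0.39K0.61)AlSi3O8: molar mass 272.045 g/mol; 3×28.085 = 84.255 g → 30.97 wt%.
Si in (Mg0.91Fe0.09)2SiO4: molar mass 146.368 g/mol; 1×28.085 = 28.085 g → 19.19 wt%.
Difference = 30.97 − 19.19 = 11.78 percentage points.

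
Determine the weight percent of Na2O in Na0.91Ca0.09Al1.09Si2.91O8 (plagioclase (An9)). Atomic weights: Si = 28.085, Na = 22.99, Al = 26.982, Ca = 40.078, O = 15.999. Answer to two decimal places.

Molar mass of Na0.91Ca0.09Al1.09Si2.91O8 = 0.91*22.99 + 0.09*40.078 + 1.09*26.982 + 2.91*28.085 + 8*15.999 = 263.658 g/mol.
Each formula unit contains 0.91 Na, equivalent to 0.91/2 = 0.4550 mol Na2O.
M(Na2O) = 2×22.99 + 1×15.999 = 61.979 g/mol.
Mass of Na2O per formula unit = 0.4550 × 61.979 = 28.200 g.
Na2O wt% = 28.200 / 263.658 × 100 = 10.70%.

10.70 wt%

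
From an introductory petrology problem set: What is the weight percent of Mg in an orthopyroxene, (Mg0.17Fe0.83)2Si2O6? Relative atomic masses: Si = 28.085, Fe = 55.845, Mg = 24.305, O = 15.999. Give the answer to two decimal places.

M((Mg0.17Fe0.83)2Si2O6) = 253.130 g/mol.
Mg contributes 0.34 × 24.305 = 8.264 g per mole.
8.264/253.130 = 0.0326 → 3.26%.

3.26 weight percent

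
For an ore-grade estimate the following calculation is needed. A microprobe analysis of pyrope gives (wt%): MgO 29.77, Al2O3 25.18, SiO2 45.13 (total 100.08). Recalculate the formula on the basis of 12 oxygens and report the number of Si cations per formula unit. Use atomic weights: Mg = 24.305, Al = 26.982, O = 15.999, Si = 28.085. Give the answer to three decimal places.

3.023 Si apfu

MgO: 29.77/40.304 = 0.73864 mol → 0.73864 mol Mg, 0.73864 mol O.
Al2O3: 25.18/101.961 = 0.24696 mol → 0.49392 mol Al, 0.74088 mol O.
SiO2: 45.13/60.083 = 0.75113 mol → 0.75113 mol Si, 1.50226 mol O.
Total oxygen = 2.98178 mol. Normalization factor = 12/2.98178 = 4.02444.
Si per 12 O = 0.75113 × 4.02444 = 3.023.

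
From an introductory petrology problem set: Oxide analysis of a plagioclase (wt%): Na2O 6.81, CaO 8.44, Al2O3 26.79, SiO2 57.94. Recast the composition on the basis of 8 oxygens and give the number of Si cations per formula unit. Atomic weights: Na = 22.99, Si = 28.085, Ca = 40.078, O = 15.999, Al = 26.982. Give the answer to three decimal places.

2.591 Si apfu

6.81 wt% Na2O ÷ 61.979 g/mol = 0.10988 mol, giving 0.21976 Na and 0.10988 O.
8.44 wt% CaO ÷ 56.077 g/mol = 0.15051 mol, giving 0.15051 Ca and 0.15051 O.
26.79 wt% Al2O3 ÷ 101.961 g/mol = 0.26275 mol, giving 0.52550 Al and 0.78825 O.
57.94 wt% SiO2 ÷ 60.083 g/mol = 0.96433 mol, giving 0.96433 Si and 1.92866 O.
Oxygen sums to 2.97730; scaling by 8/2.97730 = 2.68700 puts the formula on 8 O.
Si: 0.96433 × 2.68700 = 2.591 atoms per formula unit.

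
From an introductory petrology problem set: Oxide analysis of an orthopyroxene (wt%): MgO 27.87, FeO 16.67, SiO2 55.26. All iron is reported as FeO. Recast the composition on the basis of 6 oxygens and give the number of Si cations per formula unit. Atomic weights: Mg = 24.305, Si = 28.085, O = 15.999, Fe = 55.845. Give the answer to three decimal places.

1.997 Si apfu

27.87 wt% MgO ÷ 40.304 g/mol = 0.69149 mol, giving 0.69149 Mg and 0.69149 O.
16.67 wt% FeO ÷ 71.844 g/mol = 0.23203 mol, giving 0.23203 Fe and 0.23203 O.
55.26 wt% SiO2 ÷ 60.083 g/mol = 0.91973 mol, giving 0.91973 Si and 1.83946 O.
Oxygen sums to 2.76298; scaling by 6/2.76298 = 2.17157 puts the formula on 6 O.
Si: 0.91973 × 2.17157 = 1.997 atoms per formula unit.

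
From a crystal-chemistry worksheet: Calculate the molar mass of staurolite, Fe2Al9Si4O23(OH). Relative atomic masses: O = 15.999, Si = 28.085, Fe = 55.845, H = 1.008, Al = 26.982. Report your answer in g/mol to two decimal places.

851.85 g/mol

The formula mass is the sum 2(55.845) + 9(26.982) + 4(28.085) + 24(15.999) + 1(1.008).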